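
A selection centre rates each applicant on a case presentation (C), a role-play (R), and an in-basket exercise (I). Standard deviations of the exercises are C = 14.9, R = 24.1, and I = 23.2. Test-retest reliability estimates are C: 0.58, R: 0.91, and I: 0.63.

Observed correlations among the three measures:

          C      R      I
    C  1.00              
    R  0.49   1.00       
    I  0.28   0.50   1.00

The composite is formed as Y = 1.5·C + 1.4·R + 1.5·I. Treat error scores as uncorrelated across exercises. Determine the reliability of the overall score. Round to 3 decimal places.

Var(Y) = 1.5²·14.9² + 1.4²·24.1² + 1.5²·23.2² + 2·[2.1·14.9·24.1·0.49 + 2.25·14.9·23.2·0.28 + 2.1·24.1·23.2·0.50] = 2848.95 + 2348.72 = 5197.67.
Because errors are independent across components, Cov(Tᵢ,Tⱼ) = Cov(Xᵢ,Xⱼ); the off-diagonal part of the true-score variance is the same as above.
True-score variance = [1.5²·14.9²·0.58 + 1.4²·24.1²·0.91 + 1.5²·23.2²·0.63] + 2348.72 = 2088.61 + 2348.72 = 4437.33.
Reliability = 4437.33 / 5197.67 = 0.854.

0.854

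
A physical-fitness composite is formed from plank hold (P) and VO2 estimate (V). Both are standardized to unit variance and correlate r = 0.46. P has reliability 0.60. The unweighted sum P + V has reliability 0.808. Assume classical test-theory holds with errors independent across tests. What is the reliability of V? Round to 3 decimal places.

0.839

Var(P+V) = 2 + 2·0.46 = 2.920.
True-score variance = ρ_P + ρ_V + 2·0.46, so 0.808 = (0.60 + ρ_V + 0.92) / 2.920.
ρ_V = 0.808·2.920 − 0.60 − 0.92 = 0.839.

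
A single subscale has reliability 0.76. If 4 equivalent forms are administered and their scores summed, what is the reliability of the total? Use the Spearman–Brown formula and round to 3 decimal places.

ρ_k = kρ / (1 + (k−1)ρ) = 4·0.76 / (1 + 3·0.76) = 3.040 / 3.280 = 0.927.

0.927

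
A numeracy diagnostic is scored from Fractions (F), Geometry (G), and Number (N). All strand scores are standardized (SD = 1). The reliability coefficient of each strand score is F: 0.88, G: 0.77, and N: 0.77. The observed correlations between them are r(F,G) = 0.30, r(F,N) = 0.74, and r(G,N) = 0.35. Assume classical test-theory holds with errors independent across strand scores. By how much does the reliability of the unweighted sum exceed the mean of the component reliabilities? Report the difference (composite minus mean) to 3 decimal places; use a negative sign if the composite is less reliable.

0.093

Var(sum) = 3 + 2.78 = 5.78; true-score variance = 2.42 + 2.78 = 5.2; composite reliability = 0.8997.
Mean component reliability = 0.8067.
Difference = 0.8997 − 0.8067 = 0.093.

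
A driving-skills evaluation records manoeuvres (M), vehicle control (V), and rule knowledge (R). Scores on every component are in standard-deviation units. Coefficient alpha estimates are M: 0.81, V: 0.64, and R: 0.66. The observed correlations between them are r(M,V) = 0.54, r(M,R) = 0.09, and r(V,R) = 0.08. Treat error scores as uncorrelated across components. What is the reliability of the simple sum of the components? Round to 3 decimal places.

0.799

Var(M+V+R) = 3 + 2·[0.54 + 0.09 + 0.08] = 3 + 1.42 = 4.42.
With uncorrelated errors the cross-covariances are all true-score covariance, so they carry over unchanged; only the diagonal terms shrink to ρᵢσᵢ².
True-score variance = [0.81 + 0.64 + 0.66] + 1.42 = 2.11 + 1.42 = 3.53.
Reliability = 3.53 / 4.42 = 0.799.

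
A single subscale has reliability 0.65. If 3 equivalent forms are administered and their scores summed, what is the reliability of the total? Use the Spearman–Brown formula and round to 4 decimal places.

ρ_k = kρ / (1 + (k−1)ρ) = 3·0.65 / (1 + 2·0.65) = 1.950 / 2.300 = 0.8478.

0.8478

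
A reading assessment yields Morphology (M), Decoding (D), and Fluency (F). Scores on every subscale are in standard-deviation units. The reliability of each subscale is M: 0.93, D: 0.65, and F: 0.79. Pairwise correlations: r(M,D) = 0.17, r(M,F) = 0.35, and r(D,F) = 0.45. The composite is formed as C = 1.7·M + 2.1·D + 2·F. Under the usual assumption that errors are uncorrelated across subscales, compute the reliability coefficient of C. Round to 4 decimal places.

Var(C) = 1.7² + 2.1² + 2² + 2·[3.57·0.17 + 3.4·0.35 + 4.2·0.45] = 11.3 + 7.3738 = 18.6738.
Under uncorrelated errors the observed covariances equal the true-score covariances, so only the own-variance terms attenuate.
True-score variance = [1.7²·0.93 + 2.1²·0.65 + 2²·0.79] + 7.3738 = 8.7142 + 7.3738 = 16.088.
Reliability = 16.088 / 18.6738 = 0.8615.

0.8615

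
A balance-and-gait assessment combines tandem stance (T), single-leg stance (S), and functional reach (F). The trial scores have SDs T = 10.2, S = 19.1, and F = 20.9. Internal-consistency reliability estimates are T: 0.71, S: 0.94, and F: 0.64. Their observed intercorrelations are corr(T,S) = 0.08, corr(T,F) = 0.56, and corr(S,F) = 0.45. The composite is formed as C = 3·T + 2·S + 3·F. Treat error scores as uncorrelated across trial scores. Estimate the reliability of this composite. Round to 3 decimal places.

Var(C) = 3²·10.2² + 2²·19.1² + 3²·20.9² + 2·[6·10.2·19.1·0.08 + 9·10.2·20.9·0.56 + 6·19.1·20.9·0.45] = 6326.89 + 4491.51 = 10818.4.
Under uncorrelated errors the observed covariances equal the true-score covariances, so only the own-variance terms attenuate.
True-score variance = [3²·10.2²·0.71 + 2²·19.1²·0.94 + 3²·20.9²·0.64] + 4491.51 = 4552.53 + 4491.51 = 9044.03.
Reliability = 9044.03 / 10818.4 = 0.836.

0.836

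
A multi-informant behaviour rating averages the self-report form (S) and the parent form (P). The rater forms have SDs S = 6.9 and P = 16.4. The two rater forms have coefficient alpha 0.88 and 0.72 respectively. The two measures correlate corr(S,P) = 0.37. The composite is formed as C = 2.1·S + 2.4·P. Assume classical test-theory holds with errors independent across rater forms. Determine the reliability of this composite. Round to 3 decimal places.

0.790

Var(C) = 2.1²·6.9² + 2.4²·16.4² + 2·[5.04·6.9·16.4·0.37] = 1759.17 + 422.042 = 2181.21.
Because errors are independent across components, Cov(Tᵢ,Tⱼ) = Cov(Xᵢ,Xⱼ); the off-diagonal part of the true-score variance is the same as above.
True-score variance = [2.1²·6.9²·0.88 + 2.4²·16.4²·0.72] + 422.042 = 1300.2 + 422.042 = 1722.24.
Reliability = 1722.24 / 2181.21 = 0.790.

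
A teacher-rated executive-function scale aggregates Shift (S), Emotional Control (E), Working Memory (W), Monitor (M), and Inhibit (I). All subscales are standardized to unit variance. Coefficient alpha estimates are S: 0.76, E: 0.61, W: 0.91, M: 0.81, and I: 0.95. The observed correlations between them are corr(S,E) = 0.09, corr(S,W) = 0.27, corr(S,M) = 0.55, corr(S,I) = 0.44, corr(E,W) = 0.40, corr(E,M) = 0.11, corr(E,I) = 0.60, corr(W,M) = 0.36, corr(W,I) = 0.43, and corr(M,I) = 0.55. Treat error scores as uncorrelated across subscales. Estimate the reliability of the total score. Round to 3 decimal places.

0.924

Var(S+E+W+M+I) = 5 + 2·[0.09 + 0.27 + 0.55 + 0.44 + 0.40 + 0.11 + 0.60 + 0.36 + 0.43 + 0.55] = 5 + 7.6 = 12.6.
Because errors are independent across components, Cov(Tᵢ,Tⱼ) = Cov(Xᵢ,Xⱼ); the off-diagonal part of the true-score variance is the same as above.
True-score variance = [0.76 + 0.61 + 0.91 + 0.81 + 0.95] + 7.6 = 4.04 + 7.6 = 11.64.
Reliability = 11.64 / 12.6 = 0.924.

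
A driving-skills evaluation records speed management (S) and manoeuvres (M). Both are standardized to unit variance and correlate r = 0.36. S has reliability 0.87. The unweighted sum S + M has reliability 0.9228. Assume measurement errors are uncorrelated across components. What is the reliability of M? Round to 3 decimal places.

0.920

Var(S+M) = 2 + 2·0.36 = 2.720.
True-score variance = ρ_S + ρ_M + 2·0.36, so 0.9228 = (0.87 + ρ_M + 0.72) / 2.720.
ρ_M = 0.9228·2.720 − 0.87 − 0.72 = 0.920.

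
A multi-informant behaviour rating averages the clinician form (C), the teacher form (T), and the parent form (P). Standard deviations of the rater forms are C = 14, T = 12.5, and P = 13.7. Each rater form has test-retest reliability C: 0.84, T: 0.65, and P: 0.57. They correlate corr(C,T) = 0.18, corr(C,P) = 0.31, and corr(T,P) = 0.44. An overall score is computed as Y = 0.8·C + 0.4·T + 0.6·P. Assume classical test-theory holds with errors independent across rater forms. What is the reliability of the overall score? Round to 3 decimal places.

Var(Y) = 0.8²·14² + 0.4²·12.5² + 0.6²·13.7² + 2·[0.32·14·12.5·0.18 + 0.48·14·13.7·0.31 + 0.24·12.5·13.7·0.44] = 218.008 + 113.408 = 331.416.
With uncorrelated errors the cross-covariances are all true-score covariance, so they carry over unchanged; only the diagonal terms shrink to ρᵢσᵢ².
True-score variance = [0.8²·14²·0.84 + 0.4²·12.5²·0.65 + 0.6²·13.7²·0.57] + 113.408 = 160.134 + 113.408 = 273.541.
Reliability = 273.541 / 331.416 = 0.825.

0.825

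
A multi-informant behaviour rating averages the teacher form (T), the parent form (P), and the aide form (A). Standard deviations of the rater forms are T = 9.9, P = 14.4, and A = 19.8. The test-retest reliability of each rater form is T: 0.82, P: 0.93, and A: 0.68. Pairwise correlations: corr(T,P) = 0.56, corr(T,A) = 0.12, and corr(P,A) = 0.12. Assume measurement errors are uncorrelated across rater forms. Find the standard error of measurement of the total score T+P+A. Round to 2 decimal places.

Var(total) = 697.41 + 275.141 = 972.551.
True-score variance = 539.8 + 275.141 = 814.941, so reliability = 0.8379.
Error variance = 972.551 − 814.941 = 157.61; SEM = √157.61 = 12.55.

12.55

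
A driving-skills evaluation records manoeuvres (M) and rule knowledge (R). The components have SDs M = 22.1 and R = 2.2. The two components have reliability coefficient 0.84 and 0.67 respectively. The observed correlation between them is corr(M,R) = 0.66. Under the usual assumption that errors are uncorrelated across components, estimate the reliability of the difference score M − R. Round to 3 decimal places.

Var(M−R) = 22.1² + 2.2² − 2·22.1·2.2·0.66 = 493.25 − 64.1784 = 429.072.
Because errors are independent across components, Cov(Tᵢ,Tⱼ) = Cov(Xᵢ,Xⱼ); the off-diagonal part of the true-score variance is the same as above.
True-score variance = [22.1²·0.84 + 2.2²·0.67] − 64.1784 = 413.507 − 64.1784 = 349.329.
Reliability = 349.329 / 429.072 = 0.814.

0.814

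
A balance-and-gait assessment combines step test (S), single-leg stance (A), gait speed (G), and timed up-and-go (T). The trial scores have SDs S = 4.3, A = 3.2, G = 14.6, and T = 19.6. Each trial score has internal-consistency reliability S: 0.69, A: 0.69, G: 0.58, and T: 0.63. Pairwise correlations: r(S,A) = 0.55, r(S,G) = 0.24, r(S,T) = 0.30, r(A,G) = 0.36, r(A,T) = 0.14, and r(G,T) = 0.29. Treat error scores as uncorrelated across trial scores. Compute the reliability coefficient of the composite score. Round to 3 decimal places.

0.744

Var(S+A+G+T) = 4.3² + 3.2² + 14.6² + 19.6² + 2·[4.3·3.2·0.55 + 4.3·14.6·0.24 + 4.3·19.6·0.30 + 3.2·14.6·0.36 + 3.2·19.6·0.14 + 14.6·19.6·0.29] = 626.05 + 313.011 = 939.061.
With uncorrelated errors the cross-covariances are all true-score covariance, so they carry over unchanged; only the diagonal terms shrink to ρᵢσᵢ².
True-score variance = [4.3²·0.69 + 3.2²·0.69 + 14.6²·0.58 + 19.6²·0.63] + 313.011 = 385.477 + 313.011 = 698.489.
Reliability = 698.489 / 939.061 = 0.744.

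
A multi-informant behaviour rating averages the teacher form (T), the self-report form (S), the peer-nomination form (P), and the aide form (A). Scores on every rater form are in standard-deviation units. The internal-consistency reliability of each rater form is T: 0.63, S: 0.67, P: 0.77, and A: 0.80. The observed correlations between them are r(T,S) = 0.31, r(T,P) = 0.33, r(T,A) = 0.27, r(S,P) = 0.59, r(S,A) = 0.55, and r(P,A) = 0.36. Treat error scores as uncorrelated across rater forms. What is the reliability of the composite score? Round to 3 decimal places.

Var(T+S+P+A) = 4 + 2·[0.31 + 0.33 + 0.27 + 0.59 + 0.55 + 0.36] = 4 + 4.82 = 8.82.
Under uncorrelated errors the observed covariances equal the true-score covariances, so only the own-variance terms attenuate.
True-score variance = [0.63 + 0.67 + 0.77 + 0.80] + 4.82 = 2.87 + 4.82 = 7.69.
Reliability = 7.69 / 8.82 = 0.872.

0.872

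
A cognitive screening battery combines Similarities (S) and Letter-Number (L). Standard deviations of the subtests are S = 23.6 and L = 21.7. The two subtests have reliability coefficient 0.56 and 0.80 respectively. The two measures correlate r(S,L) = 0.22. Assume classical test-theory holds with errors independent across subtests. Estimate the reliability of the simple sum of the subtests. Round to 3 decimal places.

0.729

Var(S+L) = 23.6² + 21.7² + 2·[23.6·21.7·0.22] = 1027.85 + 225.333 = 1253.18.
Under uncorrelated errors the observed covariances equal the true-score covariances, so only the own-variance terms attenuate.
True-score variance = [23.6²·0.56 + 21.7²·0.80] + 225.333 = 688.61 + 225.333 = 913.942.
Reliability = 913.942 / 1253.18 = 0.729.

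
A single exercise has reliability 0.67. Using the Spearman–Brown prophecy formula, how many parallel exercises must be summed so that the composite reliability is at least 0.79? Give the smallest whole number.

k ≥ ρ*(1−ρ₁)/(ρ₁(1−ρ*)) = 0.79·0.33 / (0.67·0.21) = 1.853.
Smallest integer k = 2.

2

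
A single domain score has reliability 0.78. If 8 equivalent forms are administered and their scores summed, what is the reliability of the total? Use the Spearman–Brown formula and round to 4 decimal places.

ρ_k = kρ / (1 + (k−1)ρ) = 8·0.78 / (1 + 7·0.78) = 6.240 / 6.460 = 0.9659.

0.9659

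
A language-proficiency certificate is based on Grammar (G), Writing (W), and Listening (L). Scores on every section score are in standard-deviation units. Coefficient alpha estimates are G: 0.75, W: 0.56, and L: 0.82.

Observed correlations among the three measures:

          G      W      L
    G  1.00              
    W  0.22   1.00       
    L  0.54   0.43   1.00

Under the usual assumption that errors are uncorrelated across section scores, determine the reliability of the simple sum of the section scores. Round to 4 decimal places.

0.8383

Var(G+W+L) = 3 + 2·[0.22 + 0.54 + 0.43] = 3 + 2.38 = 5.38.
With uncorrelated errors the cross-covariances are all true-score covariance, so they carry over unchanged; only the diagonal terms shrink to ρᵢσᵢ².
True-score variance = [0.75 + 0.56 + 0.82] + 2.38 = 2.13 + 2.38 = 4.51.
Reliability = 4.51 / 5.38 = 0.8383.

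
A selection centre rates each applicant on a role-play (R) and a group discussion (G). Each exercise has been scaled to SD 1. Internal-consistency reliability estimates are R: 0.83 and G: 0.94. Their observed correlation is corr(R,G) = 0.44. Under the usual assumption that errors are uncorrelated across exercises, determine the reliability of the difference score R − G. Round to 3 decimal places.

Var(R−G) = 1 + 1 − 2·0.44 = 2 − 0.88 = 1.12.
With uncorrelated errors the cross-covariances are all true-score covariance, so they carry over unchanged; only the diagonal terms shrink to ρᵢσᵢ².
True-score variance = [0.83 + 0.94] − 0.88 = 1.77 − 0.88 = 0.89.
Reliability = 0.89 / 1.12 = 0.795.

0.795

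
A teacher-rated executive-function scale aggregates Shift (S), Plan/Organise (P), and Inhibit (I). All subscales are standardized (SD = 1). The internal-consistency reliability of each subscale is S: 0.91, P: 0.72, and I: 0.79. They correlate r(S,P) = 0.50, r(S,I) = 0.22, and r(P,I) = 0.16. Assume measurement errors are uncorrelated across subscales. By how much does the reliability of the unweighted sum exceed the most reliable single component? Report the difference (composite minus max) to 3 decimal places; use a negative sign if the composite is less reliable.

-0.032

Var(sum) = 3 + 1.76 = 4.76; true-score variance = 2.42 + 1.76 = 4.18; composite reliability = 0.8782.
Max component reliability = 0.9100.
Difference = 0.8782 − 0.9100 = -0.032.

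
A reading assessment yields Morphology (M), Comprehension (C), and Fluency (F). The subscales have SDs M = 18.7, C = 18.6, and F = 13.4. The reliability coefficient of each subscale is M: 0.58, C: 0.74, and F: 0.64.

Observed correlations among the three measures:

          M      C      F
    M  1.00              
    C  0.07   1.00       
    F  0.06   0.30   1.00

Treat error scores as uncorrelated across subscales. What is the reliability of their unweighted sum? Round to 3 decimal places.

Var(M+C+F) = 18.7² + 18.6² + 13.4² + 2·[18.7·18.6·0.07 + 18.7·13.4·0.06 + 18.6·13.4·0.30] = 875.21 + 228.308 = 1103.52.
Because errors are independent across components, Cov(Tᵢ,Tⱼ) = Cov(Xᵢ,Xⱼ); the off-diagonal part of the true-score variance is the same as above.
True-score variance = [18.7²·0.58 + 18.6²·0.74 + 13.4²·0.64] + 228.308 = 573.749 + 228.308 = 802.057.
Reliability = 802.057 / 1103.52 = 0.727.

0.727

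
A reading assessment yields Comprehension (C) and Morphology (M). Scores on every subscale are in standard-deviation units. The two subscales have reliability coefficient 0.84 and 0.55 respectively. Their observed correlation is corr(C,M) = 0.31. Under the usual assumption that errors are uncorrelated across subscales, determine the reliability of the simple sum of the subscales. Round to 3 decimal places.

0.767

Var(C+M) = 2 + 2·[0.31] = 2 + 0.62 = 2.62.
Under uncorrelated errors the observed covariances equal the true-score covariances, so only the own-variance terms attenuate.
True-score variance = [0.84 + 0.55] + 0.62 = 1.39 + 0.62 = 2.01.
Reliability = 2.01 / 2.62 = 0.767.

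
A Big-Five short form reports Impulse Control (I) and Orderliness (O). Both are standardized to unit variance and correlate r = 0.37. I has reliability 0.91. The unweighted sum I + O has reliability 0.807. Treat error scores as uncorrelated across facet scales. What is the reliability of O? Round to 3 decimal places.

Var(I+O) = 2 + 2·0.37 = 2.740.
True-score variance = ρ_I + ρ_O + 2·0.37, so 0.807 = (0.91 + ρ_O + 0.74) / 2.740.
ρ_O = 0.807·2.740 − 0.91 − 0.74 = 0.561.

0.561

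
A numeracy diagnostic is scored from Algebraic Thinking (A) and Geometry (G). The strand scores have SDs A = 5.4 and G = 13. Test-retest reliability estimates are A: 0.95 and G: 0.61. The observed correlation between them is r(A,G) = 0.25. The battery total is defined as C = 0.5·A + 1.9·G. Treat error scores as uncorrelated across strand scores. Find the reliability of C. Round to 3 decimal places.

0.634

Var(C) = 0.5²·5.4² + 1.9²·13² + 2·[0.95·5.4·13·0.25] = 617.38 + 33.345 = 650.725.
With uncorrelated errors the cross-covariances are all true-score covariance, so they carry over unchanged; only the diagonal terms shrink to ρᵢσᵢ².
True-score variance = [0.5²·5.4²·0.95 + 1.9²·13²·0.61] + 33.345 = 379.08 + 33.345 = 412.425.
Reliability = 412.425 / 650.725 = 0.634.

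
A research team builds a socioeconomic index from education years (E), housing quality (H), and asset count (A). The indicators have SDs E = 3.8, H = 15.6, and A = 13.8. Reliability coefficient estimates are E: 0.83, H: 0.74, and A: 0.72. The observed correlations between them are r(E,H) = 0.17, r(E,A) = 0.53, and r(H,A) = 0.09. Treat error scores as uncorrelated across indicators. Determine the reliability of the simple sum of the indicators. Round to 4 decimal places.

0.7884

Var(E+H+A) = 3.8² + 15.6² + 13.8² + 2·[3.8·15.6·0.17 + 3.8·13.8·0.53 + 15.6·13.8·0.09] = 448.24 + 114.492 = 562.732.
With uncorrelated errors the cross-covariances are all true-score covariance, so they carry over unchanged; only the diagonal terms shrink to ρᵢσᵢ².
True-score variance = [3.8²·0.83 + 15.6²·0.74 + 13.8²·0.72] + 114.492 = 329.188 + 114.492 = 443.68.
Reliability = 443.68 / 562.732 = 0.7884.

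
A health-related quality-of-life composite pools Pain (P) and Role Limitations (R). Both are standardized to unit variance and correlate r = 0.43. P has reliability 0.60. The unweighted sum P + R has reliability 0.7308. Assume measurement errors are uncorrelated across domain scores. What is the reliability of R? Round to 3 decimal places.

0.630

Var(P+R) = 2 + 2·0.43 = 2.860.
True-score variance = ρ_P + ρ_R + 2·0.43, so 0.7308 = (0.60 + ρ_R + 0.86) / 2.860.
ρ_R = 0.7308·2.860 − 0.60 − 0.86 = 0.630.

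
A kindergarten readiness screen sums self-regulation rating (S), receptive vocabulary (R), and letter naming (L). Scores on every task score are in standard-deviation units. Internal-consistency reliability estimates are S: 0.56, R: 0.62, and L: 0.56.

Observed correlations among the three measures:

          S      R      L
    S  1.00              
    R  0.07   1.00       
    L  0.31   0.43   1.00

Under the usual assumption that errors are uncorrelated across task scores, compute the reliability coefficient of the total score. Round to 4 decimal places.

0.7273

Var(S+R+L) = 3 + 2·[0.07 + 0.31 + 0.43] = 3 + 1.62 = 4.62.
Under uncorrelated errors the observed covariances equal the true-score covariances, so only the own-variance terms attenuate.
True-score variance = [0.56 + 0.62 + 0.56] + 1.62 = 1.74 + 1.62 = 3.36.
Reliability = 3.36 / 4.62 = 0.7273.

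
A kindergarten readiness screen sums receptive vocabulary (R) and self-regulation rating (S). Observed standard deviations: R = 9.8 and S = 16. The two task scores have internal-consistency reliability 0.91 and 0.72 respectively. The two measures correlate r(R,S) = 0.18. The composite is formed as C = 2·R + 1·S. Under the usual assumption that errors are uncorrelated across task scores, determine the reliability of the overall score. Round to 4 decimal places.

0.8589

Var(C) = 2²·9.8² + 16² + 2·[2·9.8·16·0.18] = 640.16 + 112.896 = 753.056.
Under uncorrelated errors the observed covariances equal the true-score covariances, so only the own-variance terms attenuate.
True-score variance = [2²·9.8²·0.91 + 16²·0.72] + 112.896 = 533.906 + 112.896 = 646.802.
Reliability = 646.802 / 753.056 = 0.8589.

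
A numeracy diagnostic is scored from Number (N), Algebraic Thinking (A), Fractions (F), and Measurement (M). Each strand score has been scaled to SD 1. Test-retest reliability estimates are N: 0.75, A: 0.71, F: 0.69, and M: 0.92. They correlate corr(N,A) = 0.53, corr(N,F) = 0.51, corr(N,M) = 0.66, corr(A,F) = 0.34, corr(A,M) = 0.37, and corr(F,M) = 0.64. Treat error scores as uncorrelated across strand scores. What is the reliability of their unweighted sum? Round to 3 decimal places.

Var(N+A+F+M) = 4 + 2·[0.53 + 0.51 + 0.66 + 0.34 + 0.37 + 0.64] = 4 + 6.1 = 10.1.
Under uncorrelated errors the observed covariances equal the true-score covariances, so only the own-variance terms attenuate.
True-score variance = [0.75 + 0.71 + 0.69 + 0.92] + 6.1 = 3.07 + 6.1 = 9.17.
Reliability = 9.17 / 10.1 = 0.908.

0.908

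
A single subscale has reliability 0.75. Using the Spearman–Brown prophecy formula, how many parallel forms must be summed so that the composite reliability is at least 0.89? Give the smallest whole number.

k ≥ ρ*(1−ρ₁)/(ρ₁(1−ρ*)) = 0.89·0.25 / (0.75·0.11) = 2.697.
Smallest integer k = 3.

3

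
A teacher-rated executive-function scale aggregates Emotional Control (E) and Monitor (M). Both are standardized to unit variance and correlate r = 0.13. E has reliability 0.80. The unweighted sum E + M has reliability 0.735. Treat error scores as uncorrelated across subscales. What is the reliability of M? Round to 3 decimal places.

0.601

Var(E+M) = 2 + 2·0.13 = 2.260.
True-score variance = ρ_E + ρ_M + 2·0.13, so 0.735 = (0.80 + ρ_M + 0.26) / 2.260.
ρ_M = 0.735·2.260 − 0.80 − 0.26 = 0.601.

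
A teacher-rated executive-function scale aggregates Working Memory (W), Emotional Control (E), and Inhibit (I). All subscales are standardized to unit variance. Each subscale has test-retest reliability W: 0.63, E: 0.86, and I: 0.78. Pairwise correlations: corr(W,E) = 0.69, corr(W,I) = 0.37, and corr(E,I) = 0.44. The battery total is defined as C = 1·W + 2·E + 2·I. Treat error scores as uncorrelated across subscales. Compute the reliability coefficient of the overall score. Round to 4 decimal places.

0.8920

Var(C) = 1 + 2² + 2² + 2·[2·0.69 + 2·0.37 + 4·0.44] = 9 + 7.76 = 16.76.
With uncorrelated errors the cross-covariances are all true-score covariance, so they carry over unchanged; only the diagonal terms shrink to ρᵢσᵢ².
True-score variance = [0.63 + 2²·0.86 + 2²·0.78] + 7.76 = 7.19 + 7.76 = 14.95.
Reliability = 14.95 / 16.76 = 0.8920.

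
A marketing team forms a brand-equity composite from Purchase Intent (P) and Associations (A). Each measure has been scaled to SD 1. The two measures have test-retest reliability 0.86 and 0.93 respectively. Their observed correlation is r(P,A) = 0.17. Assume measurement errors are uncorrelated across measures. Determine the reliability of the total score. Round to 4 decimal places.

Var(P+A) = 2 + 2·[0.17] = 2 + 0.34 = 2.34.
With uncorrelated errors the cross-covariances are all true-score covariance, so they carry over unchanged; only the diagonal terms shrink to ρᵢσᵢ².
True-score variance = [0.86 + 0.93] + 0.34 = 1.79 + 0.34 = 2.13.
Reliability = 2.13 / 2.34 = 0.9103.

0.9103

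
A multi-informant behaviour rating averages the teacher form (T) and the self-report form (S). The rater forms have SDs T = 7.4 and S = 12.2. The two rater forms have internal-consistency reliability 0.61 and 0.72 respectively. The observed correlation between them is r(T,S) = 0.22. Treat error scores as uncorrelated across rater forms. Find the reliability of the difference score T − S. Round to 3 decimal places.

Var(T−S) = 7.4² + 12.2² − 2·7.4·12.2·0.22 = 203.6 − 39.7232 = 163.877.
Under uncorrelated errors the observed covariances equal the true-score covariances, so only the own-variance terms attenuate.
True-score variance = [7.4²·0.61 + 12.2²·0.72] − 39.7232 = 140.568 − 39.7232 = 100.845.
Reliability = 100.845 / 163.877 = 0.615.

0.615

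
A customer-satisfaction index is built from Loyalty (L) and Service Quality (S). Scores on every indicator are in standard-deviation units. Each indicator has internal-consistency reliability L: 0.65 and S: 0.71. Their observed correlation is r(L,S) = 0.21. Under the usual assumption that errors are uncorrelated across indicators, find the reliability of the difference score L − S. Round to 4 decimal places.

0.5949

Var(L−S) = 1 + 1 − 2·0.21 = 2 − 0.42 = 1.58.
With uncorrelated errors the cross-covariances are all true-score covariance, so they carry over unchanged; only the diagonal terms shrink to ρᵢσᵢ².
True-score variance = [0.65 + 0.71] − 0.42 = 1.36 − 0.42 = 0.94.
Reliability = 0.94 / 1.58 = 0.5949.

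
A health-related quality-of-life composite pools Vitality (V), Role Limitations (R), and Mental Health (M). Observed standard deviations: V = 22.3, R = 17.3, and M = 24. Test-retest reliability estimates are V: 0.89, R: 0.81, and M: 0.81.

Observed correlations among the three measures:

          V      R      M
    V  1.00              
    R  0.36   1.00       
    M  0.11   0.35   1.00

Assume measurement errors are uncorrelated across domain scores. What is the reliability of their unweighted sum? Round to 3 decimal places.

0.893

Var(V+R+M) = 22.3² + 17.3² + 24² + 2·[22.3·17.3·0.36 + 22.3·24·0.11 + 17.3·24·0.35] = 1372.58 + 686.153 = 2058.73.
With uncorrelated errors the cross-covariances are all true-score covariance, so they carry over unchanged; only the diagonal terms shrink to ρᵢσᵢ².
True-score variance = [22.3²·0.89 + 17.3²·0.81 + 24²·0.81] + 686.153 = 1151.57 + 686.153 = 1837.73.
Reliability = 1837.73 / 2058.73 = 0.893.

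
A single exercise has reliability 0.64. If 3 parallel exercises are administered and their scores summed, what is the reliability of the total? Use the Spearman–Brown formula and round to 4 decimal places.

ρ_k = kρ / (1 + (k−1)ρ) = 3·0.64 / (1 + 2·0.64) = 1.920 / 2.280 = 0.8421.

0.8421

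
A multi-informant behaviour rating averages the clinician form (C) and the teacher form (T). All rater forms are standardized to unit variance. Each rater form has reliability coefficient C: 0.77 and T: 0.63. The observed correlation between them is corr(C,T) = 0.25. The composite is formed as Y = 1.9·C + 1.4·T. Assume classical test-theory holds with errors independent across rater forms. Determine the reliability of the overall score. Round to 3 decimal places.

0.775

Var(Y) = 1.9² + 1.4² + 2·[2.66·0.25] = 5.57 + 1.33 = 6.9.
With uncorrelated errors the cross-covariances are all true-score covariance, so they carry over unchanged; only the diagonal terms shrink to ρᵢσᵢ².
True-score variance = [1.9²·0.77 + 1.4²·0.63] + 1.33 = 4.0145 + 1.33 = 5.3445.
Reliability = 5.3445 / 6.9 = 0.775.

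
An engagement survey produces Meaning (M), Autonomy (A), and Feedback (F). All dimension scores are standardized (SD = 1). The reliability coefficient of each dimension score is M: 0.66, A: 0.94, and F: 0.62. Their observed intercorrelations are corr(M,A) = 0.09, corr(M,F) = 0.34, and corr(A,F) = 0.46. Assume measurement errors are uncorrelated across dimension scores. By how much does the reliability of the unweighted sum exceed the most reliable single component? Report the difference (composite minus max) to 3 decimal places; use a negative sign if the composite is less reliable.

-0.103

Var(sum) = 3 + 1.78 = 4.78; true-score variance = 2.22 + 1.78 = 4; composite reliability = 0.8368.
Max component reliability = 0.9400.
Difference = 0.8368 − 0.9400 = -0.103.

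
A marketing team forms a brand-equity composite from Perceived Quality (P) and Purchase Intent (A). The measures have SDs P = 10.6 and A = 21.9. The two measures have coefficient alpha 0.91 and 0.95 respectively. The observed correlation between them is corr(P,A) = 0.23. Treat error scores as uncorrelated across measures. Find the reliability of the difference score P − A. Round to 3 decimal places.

0.930

Var(P−A) = 10.6² + 21.9² − 2·10.6·21.9·0.23 = 591.97 − 106.784 = 485.186.
With uncorrelated errors the cross-covariances are all true-score covariance, so they carry over unchanged; only the diagonal terms shrink to ρᵢσᵢ².
True-score variance = [10.6²·0.91 + 21.9²·0.95] − 106.784 = 557.877 − 106.784 = 451.093.
Reliability = 451.093 / 485.186 = 0.930.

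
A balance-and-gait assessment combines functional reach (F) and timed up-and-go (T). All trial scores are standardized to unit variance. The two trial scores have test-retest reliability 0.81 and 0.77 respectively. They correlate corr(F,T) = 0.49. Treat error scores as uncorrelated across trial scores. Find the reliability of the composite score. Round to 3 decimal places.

0.859

Var(F+T) = 2 + 2·[0.49] = 2 + 0.98 = 2.98.
Under uncorrelated errors the observed covariances equal the true-score covariances, so only the own-variance terms attenuate.
True-score variance = [0.81 + 0.77] + 0.98 = 1.58 + 0.98 = 2.56.
Reliability = 2.56 / 2.98 = 0.859.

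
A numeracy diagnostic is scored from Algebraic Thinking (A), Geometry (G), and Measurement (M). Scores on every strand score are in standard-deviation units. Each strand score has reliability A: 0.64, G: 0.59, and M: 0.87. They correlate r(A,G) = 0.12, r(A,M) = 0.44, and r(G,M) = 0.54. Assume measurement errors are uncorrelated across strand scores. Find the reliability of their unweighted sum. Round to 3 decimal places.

0.827

Var(A+G+M) = 3 + 2·[0.12 + 0.44 + 0.54] = 3 + 2.2 = 5.2.
Because errors are independent across components, Cov(Tᵢ,Tⱼ) = Cov(Xᵢ,Xⱼ); the off-diagonal part of the true-score variance is the same as above.
True-score variance = [0.64 + 0.59 + 0.87] + 2.2 = 2.1 + 2.2 = 4.3.
Reliability = 4.3 / 5.2 = 0.827.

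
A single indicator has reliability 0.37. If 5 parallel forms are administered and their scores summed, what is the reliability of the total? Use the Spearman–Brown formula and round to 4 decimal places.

0.7460

ρ_k = kρ / (1 + (k−1)ρ) = 5·0.37 / (1 + 4·0.37) = 1.850 / 2.480 = 0.7460.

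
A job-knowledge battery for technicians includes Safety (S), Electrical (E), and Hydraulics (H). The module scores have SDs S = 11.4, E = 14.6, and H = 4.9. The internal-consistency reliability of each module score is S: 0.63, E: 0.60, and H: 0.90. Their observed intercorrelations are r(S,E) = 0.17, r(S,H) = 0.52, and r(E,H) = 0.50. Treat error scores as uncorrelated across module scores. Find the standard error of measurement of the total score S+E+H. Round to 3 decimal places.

Var(total) = 367.13 + 186.224 = 553.354.
True-score variance = 231.38 + 186.224 = 417.604, so reliability = 0.7547.
Error variance = 553.354 − 417.604 = 135.75; SEM = √135.75 = 11.651.

11.651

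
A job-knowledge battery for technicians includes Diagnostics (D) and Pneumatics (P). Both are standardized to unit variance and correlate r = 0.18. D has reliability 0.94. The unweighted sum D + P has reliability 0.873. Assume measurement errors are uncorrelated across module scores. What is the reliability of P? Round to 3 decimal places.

0.760

Var(D+P) = 2 + 2·0.18 = 2.360.
True-score variance = ρ_D + ρ_P + 2·0.18, so 0.873 = (0.94 + ρ_P + 0.36) / 2.360.
ρ_P = 0.873·2.360 − 0.94 − 0.36 = 0.760.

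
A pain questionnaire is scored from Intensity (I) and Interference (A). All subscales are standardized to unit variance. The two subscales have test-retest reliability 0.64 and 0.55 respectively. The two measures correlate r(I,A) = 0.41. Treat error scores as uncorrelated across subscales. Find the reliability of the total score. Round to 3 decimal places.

0.713

Var(I+A) = 2 + 2·[0.41] = 2 + 0.82 = 2.82.
Under uncorrelated errors the observed covariances equal the true-score covariances, so only the own-variance terms attenuate.
True-score variance = [0.64 + 0.55] + 0.82 = 1.19 + 0.82 = 2.01.
Reliability = 2.01 / 2.82 = 0.713.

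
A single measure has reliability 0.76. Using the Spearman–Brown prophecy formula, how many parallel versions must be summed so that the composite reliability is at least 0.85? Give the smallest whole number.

k ≥ ρ*(1−ρ₁)/(ρ₁(1−ρ*)) = 0.85·0.24 / (0.76·0.15) = 1.789.
Smallest integer k = 2.

2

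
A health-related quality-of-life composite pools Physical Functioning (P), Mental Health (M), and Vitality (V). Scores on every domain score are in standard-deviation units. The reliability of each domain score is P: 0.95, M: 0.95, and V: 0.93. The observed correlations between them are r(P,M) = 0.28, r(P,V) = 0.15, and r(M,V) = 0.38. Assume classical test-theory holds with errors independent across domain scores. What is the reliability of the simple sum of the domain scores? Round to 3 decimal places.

Var(P+M+V) = 3 + 2·[0.28 + 0.15 + 0.38] = 3 + 1.62 = 4.62.
Because errors are independent across components, Cov(Tᵢ,Tⱼ) = Cov(Xᵢ,Xⱼ); the off-diagonal part of the true-score variance is the same as above.
True-score variance = [0.95 + 0.95 + 0.93] + 1.62 = 2.83 + 1.62 = 4.45.
Reliability = 4.45 / 4.62 = 0.963.

0.963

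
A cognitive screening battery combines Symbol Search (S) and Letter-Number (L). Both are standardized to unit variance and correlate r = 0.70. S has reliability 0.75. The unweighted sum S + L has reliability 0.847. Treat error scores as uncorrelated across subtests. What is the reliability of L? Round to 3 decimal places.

Var(S+L) = 2 + 2·0.70 = 3.400.
True-score variance = ρ_S + ρ_L + 2·0.70, so 0.847 = (0.75 + ρ_L + 1.40) / 3.400.
ρ_L = 0.847·3.400 − 0.75 − 1.40 = 0.730.

0.730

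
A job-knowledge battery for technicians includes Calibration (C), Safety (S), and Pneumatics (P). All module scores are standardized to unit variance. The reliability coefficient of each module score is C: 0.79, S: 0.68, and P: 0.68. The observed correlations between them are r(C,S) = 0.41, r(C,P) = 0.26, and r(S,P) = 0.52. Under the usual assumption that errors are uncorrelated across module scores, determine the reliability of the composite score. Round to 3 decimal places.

Var(C+S+P) = 3 + 2·[0.41 + 0.26 + 0.52] = 3 + 2.38 = 5.38.
With uncorrelated errors the cross-covariances are all true-score covariance, so they carry over unchanged; only the diagonal terms shrink to ρᵢσᵢ².
True-score variance = [0.79 + 0.68 + 0.68] + 2.38 = 2.15 + 2.38 = 4.53.
Reliability = 4.53 / 5.38 = 0.842.

0.842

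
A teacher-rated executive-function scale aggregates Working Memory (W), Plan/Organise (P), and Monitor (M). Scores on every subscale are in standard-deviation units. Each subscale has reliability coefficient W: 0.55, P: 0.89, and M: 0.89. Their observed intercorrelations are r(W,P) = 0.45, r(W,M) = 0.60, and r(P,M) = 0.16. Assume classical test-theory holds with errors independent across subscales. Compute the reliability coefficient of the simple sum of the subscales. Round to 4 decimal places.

Var(W+P+M) = 3 + 2·[0.45 + 0.60 + 0.16] = 3 + 2.42 = 5.42.
With uncorrelated errors the cross-covariances are all true-score covariance, so they carry over unchanged; only the diagonal terms shrink to ρᵢσᵢ².
True-score variance = [0.55 + 0.89 + 0.89] + 2.42 = 2.33 + 2.42 = 4.75.
Reliability = 4.75 / 5.42 = 0.8764.

0.8764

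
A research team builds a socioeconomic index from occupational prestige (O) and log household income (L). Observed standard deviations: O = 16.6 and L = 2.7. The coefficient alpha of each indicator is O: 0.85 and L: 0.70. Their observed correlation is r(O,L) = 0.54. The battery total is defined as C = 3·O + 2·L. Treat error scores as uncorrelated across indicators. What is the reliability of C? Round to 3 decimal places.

Var(C) = 3²·16.6² + 2²·2.7² + 2·[6·16.6·2.7·0.54] = 2509.2 + 290.434 = 2799.63.
With uncorrelated errors the cross-covariances are all true-score covariance, so they carry over unchanged; only the diagonal terms shrink to ρᵢσᵢ².
True-score variance = [3²·16.6²·0.85 + 2²·2.7²·0.70] + 290.434 = 2128.45 + 290.434 = 2418.88.
Reliability = 2418.88 / 2799.63 = 0.864.

0.864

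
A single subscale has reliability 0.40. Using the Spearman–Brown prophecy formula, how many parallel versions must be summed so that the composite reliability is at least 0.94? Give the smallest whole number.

24

k ≥ ρ*(1−ρ₁)/(ρ₁(1−ρ*)) = 0.94·0.60 / (0.40·0.06) = 23.500.
Smallest integer k = 24.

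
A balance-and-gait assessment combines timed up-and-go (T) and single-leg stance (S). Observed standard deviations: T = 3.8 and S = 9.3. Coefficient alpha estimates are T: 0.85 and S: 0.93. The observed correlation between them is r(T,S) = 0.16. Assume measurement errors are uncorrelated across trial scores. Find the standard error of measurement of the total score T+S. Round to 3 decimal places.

Var(total) = 100.93 + 11.3088 = 112.239.
True-score variance = 92.7097 + 11.3088 = 104.019, so reliability = 0.9268.
Error variance = 112.239 − 104.019 = 8.2203; SEM = √8.2203 = 2.867.

2.867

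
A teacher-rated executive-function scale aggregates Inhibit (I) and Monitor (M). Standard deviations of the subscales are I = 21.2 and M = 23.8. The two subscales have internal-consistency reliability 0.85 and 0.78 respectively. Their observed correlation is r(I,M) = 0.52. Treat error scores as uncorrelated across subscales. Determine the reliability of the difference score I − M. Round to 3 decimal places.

Var(I−M) = 21.2² + 23.8² − 2·21.2·23.8·0.52 = 1015.88 − 524.742 = 491.138.
Because errors are independent across components, Cov(Tᵢ,Tⱼ) = Cov(Xᵢ,Xⱼ); the off-diagonal part of the true-score variance is the same as above.
True-score variance = [21.2²·0.85 + 23.8²·0.78] − 524.742 = 823.847 − 524.742 = 299.105.
Reliability = 299.105 / 491.138 = 0.609.

0.609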